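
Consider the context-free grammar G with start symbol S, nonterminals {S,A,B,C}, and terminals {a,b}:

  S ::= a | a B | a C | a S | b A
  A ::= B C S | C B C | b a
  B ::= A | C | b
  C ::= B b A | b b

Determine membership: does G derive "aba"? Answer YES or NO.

Convert to CNF:
  S -> T0 A | T1 B | T1 C | T1 S | a
  A -> B X2 | C X3 | T0 T1
  B -> B X4 | B X5 | C X6 | T0 T0 | T0 T1 | b
  C -> B X7 | T0 T0
  T0 -> b
  T1 -> a
  X2 -> C S
  X3 -> B C
  X4 -> C S
  X5 -> T0 A
  X6 -> B C
  X7 -> T0 A

CYK fill:
  T[0,0] 'a' = {S,T1}  orig:{S}
  T[1,1] 'b' = {B,T0}  orig:{B}
  T[2,2] 'a' = {S,T1}  orig:{S}
  T[0,1] 'ab' = {S}
  T[1,2] 'ba' = {A,B}
  T[0,2] 'aba' = {S}

S ∈ T[0,2] ⇒ YES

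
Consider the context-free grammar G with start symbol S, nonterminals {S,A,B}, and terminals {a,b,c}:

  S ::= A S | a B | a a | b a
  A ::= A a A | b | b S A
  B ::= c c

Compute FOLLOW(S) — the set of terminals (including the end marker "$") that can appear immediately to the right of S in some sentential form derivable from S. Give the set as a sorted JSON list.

FIRST sets, iterate to fixpoint:
iter 1:
  A via A→b: +{b}
  B via B→c c: +{c}
  S via S→A S: +{b}
  S via S→a B: +{a}
  FIRST(S)={a,b}  FIRST(A)={b}  FIRST(B)={c}
iter 2: (no change)
  FIRST(S)={a,b}  FIRST(A)={b}  FIRST(B)={c}

FOLLOW sets:
FOLLOW(S) := {$}
pass 1:
  A→A a A: FOLLOW(A) ⊇ FIRST(a) = {a}; new: +{a}
  A→b S A: FOLLOW(S) ⊇ FIRST(A) = {b}; new: +{b}
  S→A S: FOLLOW(A) ⊇ FIRST(S) = {a,b}; new: +{b}
  S→a B: FOLLOW(B) ⊇ FOLLOW(S) ⊇ {$,b}; new: +{$,b}
  FOLLOW(S)={$,b}  FOLLOW(A)={a,b}  FOLLOW(B)={$,b}
pass 2: — fixpoint
  FOLLOW(S)={$,b}  FOLLOW(A)={a,b}  FOLLOW(B)={$,b}

FOLLOW(S) = ["$", "b"]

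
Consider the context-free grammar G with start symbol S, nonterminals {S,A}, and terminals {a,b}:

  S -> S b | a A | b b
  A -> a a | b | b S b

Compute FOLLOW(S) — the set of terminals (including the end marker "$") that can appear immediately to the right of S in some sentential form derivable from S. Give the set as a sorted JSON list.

FIRST sets, iterate to fixpoint:
[1]
  A via A→a a: +{a}
  A via A→b: +{b}
  S via S→a A: +{a}
  S via S→b b: +{b}
  S: {a,b}  A: {a,b}
[2] (no change)
  S: {a,b}  A: {a,b}

FOLLOW sets:
initialize: $ ∈ FOLLOW(S)
[1]
  A→b S b: FOLLOW(S) ⊇ FIRST(b) = {b}; new: +{b}
  S→a A: FOLLOW(A) ⊇ FOLLOW(S) ⊇ {$,b}; new: +{$,b}
  FOLLOW[S]={$,b}  FOLLOW[A]={$,b}
[2] (stable)
  FOLLOW[S]={$,b}  FOLLOW[A]={$,b}

FOLLOW(S) = ["$", "b"]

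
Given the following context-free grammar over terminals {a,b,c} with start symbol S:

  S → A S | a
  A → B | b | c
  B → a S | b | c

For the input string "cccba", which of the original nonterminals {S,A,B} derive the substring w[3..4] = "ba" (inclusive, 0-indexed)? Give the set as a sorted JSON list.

CNF form of G:
  S -> A S | a
  A -> T0 S | b | c
  B -> T0 S | b | c
  T0 -> a

Fill CYK table bottom-up, restricted to cells inside w[3..4]:
  cell(3,3) b: {A,B}
  cell(4,4) a: {S,T0}  orig:{S}
  cell(3,4) ba: {S}

Original NTs in T[3,4] deriving "ba": ["S"]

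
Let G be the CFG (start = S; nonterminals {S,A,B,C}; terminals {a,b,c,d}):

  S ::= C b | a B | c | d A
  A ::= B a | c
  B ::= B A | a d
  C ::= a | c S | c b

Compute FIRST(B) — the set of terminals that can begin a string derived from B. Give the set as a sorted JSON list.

FIRST sets, iterate to fixpoint:
[1]
  A via A→c: +{c}
  B via B→a d: +{a}
  C via C→a: +{a}
  C via C→c S: +{c}
  S via S→C b: +{a,c}
  S via S→d A: +{d}
  S: {a,c,d}  A: {c}  B: {a}  C: {a,c}
[2]
  A via A→B a: +{a}
  S: {a,c,d}  A: {a,c}  B: {a}  C: {a,c}
[3] — fixpoint
  S: {a,c,d}  A: {a,c}  B: {a}  C: {a,c}

FIRST(B) = ["a"]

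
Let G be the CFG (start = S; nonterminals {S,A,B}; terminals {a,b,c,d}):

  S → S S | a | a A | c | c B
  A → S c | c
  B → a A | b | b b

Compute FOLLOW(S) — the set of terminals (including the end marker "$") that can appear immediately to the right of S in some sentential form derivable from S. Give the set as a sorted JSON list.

FIRST iteration:
iter 1:
  A via A→c: +{c}
  B via B→a A: +{a}
  B via B→b: +{b}
  S via S→a: +{a}
  S via S→c: +{c}
  FIRST[S]={a,c}  FIRST[A]={c}  FIRST[B]={a,b}
iter 2:
  A via A→S c: +{a}
  FIRST[S]={a,c}  FIRST[A]={a,c}  FIRST[B]={a,b}
iter 3: done
  FIRST[S]={a,c}  FIRST[A]={a,c}  FIRST[B]={a,b}

FOLLOW sets:
FOLLOW(S) := {$}
round 1:
  A→S c: FOLLOW(S) ⊇ FIRST(c) = {c}; new: +{c}
  S→S S: FOLLOW(S) ⊇ FIRST(S) = {a,c}; new: +{a}
  S→a A: FOLLOW(A) ⊇ FOLLOW(S) ⊇ {$,a,c}; new: +{$,a,c}
  S→c B: FOLLOW(B) ⊇ FOLLOW(S) ⊇ {$,a,c}; new: +{$,a,c}
  FOLLOW[S]={$,a,c}  FOLLOW[A]={$,a,c}  FOLLOW[B]={$,a,c}
round 2: (stable)
  FOLLOW[S]={$,a,c}  FOLLOW[A]={$,a,c}  FOLLOW[B]={$,a,c}

FOLLOW(S) = ["$", "a", "c"]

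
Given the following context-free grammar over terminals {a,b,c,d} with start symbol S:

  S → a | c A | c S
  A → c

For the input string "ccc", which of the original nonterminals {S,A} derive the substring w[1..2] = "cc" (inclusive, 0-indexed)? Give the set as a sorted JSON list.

CNF form of G:
  S -> T0 A | T0 S | a
  A -> c
  T0 -> c

CYK table (by increasing span) (cells [i..j] with 1 ≤ i ≤ j ≤ 2 only):
  [1..1]={A,T0}  "c"  orig:{A}
  [2..2]={A,T0}  "c"  orig:{A}
  [1..2]={S}  "cc"

Original NTs in T[1,2] deriving "cc": ["S"]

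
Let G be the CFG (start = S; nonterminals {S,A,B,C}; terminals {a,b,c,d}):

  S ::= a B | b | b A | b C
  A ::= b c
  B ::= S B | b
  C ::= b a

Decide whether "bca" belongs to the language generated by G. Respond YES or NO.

Convert to CNF:
  S -> T0 A | T0 C | T2 B | b
  A -> T0 T1
  B -> S B | b
  C -> T0 T2
  T0 -> b
  T1 -> c
  T2 -> a

Fill CYK table bottom-up:
  [0..0]={B,S,T0}  "b"  orig:{B,S}
  [1..1]={T1}  "c"  orig:{}
  [2..2]={T2}  "a"  orig:{}
  [0..1]={A}  "bc"
  [1..2]=∅  "ca"
  [0..2]=∅  "bca"

S ∉ T[0,2] ⇒ NO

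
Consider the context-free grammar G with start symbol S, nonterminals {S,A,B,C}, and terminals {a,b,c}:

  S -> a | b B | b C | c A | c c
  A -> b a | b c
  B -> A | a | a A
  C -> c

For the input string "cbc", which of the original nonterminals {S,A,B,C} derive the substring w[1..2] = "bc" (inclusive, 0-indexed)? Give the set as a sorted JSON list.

Convert to CNF:
  S -> T0 B | T0 C | T2 A | T2 T2 | a
  A -> T0 T1 | T0 T2
  B -> T0 T1 | T0 T2 | T1 A | a
  C -> c
  T0 -> b
  T1 -> a
  T2 -> c

Fill CYK table bottom-up (cells [i..j] with 1 ≤ i ≤ j ≤ 2 only):
  T[1,1] 'b' = {T0}  orig:{}
  T[2,2] 'c' = {C,T2}  orig:{C}
  T[1,2] 'bc' = {A,B,S}

Original NTs in T[1,2] deriving "bc": ["A", "B", "S"]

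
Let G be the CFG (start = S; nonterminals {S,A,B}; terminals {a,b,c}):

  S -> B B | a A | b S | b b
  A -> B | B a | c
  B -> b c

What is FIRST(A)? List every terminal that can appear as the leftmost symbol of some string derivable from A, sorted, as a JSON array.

FIRST sets, iterate to fixpoint:
round 1:
  A via A→c: +{c}
  B via B→b c: +{b}
  S via S→B B: +{b}
  S via S→a A: +{a}
  S: {a,b}  A: {c}  B: {b}
round 2:
  A via A→B: +{b}
  S: {a,b}  A: {b,c}  B: {b}
round 3: done
  S: {a,b}  A: {b,c}  B: {b}

FIRST(A) = ["b", "c"]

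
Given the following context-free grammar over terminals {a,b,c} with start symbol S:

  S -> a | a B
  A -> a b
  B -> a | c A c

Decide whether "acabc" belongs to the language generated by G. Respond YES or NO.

CNF form of G:
  S -> T0 B | a
  A -> T0 T1
  B -> T2 X3 | a
  T0 -> a
  T1 -> b
  T2 -> c
  X3 -> A T2

CYK fill:
  [0..0]={B,S,T0}  "a"  orig:{B,S}
  [1..1]={T2}  "c"  orig:{}
  [2..2]={B,S,T0}  "a"  orig:{B,S}
  [3..3]={T1}  "b"  orig:{}
  [4..4]={T2}  "c"  orig:{}
  [0..1]=∅  "ac"
  [1..2]=∅  "ca"
  [2..3]={A}  "ab"
  [3..4]=∅  "bc"
  [0..2]=∅  "aca"
  [1..3]=∅  "cab"
  [2..4]={X3}  "abc"  orig:{}
  [0..3]=∅  "acab"
  [1..4]={B}  "cabc"
  [0..4]={S}  "acabc"

S ∈ T[0,4] ⇒ YES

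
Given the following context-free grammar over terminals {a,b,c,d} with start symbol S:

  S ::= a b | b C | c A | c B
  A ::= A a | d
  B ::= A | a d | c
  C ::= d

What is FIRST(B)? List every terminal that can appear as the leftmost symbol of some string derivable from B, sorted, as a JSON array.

Compute FIRST by fixpoint:
pass 1:
  A via A→d: +{d}
  B via B→A: +{d}
  B via B→a d: +{a}
  B via B→c: +{c}
  C via C→d: +{d}
  S via S→a b: +{a}
  S via S→b C: +{b}
  S via S→c A: +{c}
  FIRST(S)={a,b,c}  FIRST(A)={d}  FIRST(B)={a,c,d}  FIRST(C)={d}
pass 2: done
  FIRST(S)={a,b,c}  FIRST(A)={d}  FIRST(B)={a,c,d}  FIRST(C)={d}

FIRST(B) = ["a", "c", "d"]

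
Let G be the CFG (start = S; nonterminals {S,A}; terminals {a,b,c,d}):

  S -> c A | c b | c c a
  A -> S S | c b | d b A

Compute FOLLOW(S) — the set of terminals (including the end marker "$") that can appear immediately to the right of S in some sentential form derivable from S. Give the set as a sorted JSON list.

Compute FIRST by fixpoint:
round 1:
  A via A→c b: +{c}
  A via A→d b A: +{d}
  S via S→c A: +{c}
  FIRST[S]={c}  FIRST[A]={c,d}
round 2: (no change)
  FIRST[S]={c}  FIRST[A]={c,d}

Compute FOLLOW by fixpoint:
initialize: $ ∈ FOLLOW(S)
iter 1:
  A→S S: FOLLOW(S) ⊇ FIRST(S) = {c}; new: +{c}
  S→c A: FOLLOW(A) ⊇ FOLLOW(S) ⊇ {$,c}; new: +{$,c}
  FOLLOW(S)={$,c}  FOLLOW(A)={$,c}
iter 2: — fixpoint
  FOLLOW(S)={$,c}  FOLLOW(A)={$,c}

FOLLOW(S) = ["$", "c"]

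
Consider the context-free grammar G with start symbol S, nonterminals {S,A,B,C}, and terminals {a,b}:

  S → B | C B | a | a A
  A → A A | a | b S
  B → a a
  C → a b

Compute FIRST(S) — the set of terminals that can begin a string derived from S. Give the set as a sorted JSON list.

FIRST sets, iterate to fixpoint:
[1]
  A via A→a: +{a}
  A via A→b S: +{b}
  B via B→a a: +{a}
  C via C→a b: +{a}
  S via S→B: +{a}
  S: {a}  A: {a,b}  B: {a}  C: {a}
[2] — fixpoint
  S: {a}  A: {a,b}  B: {a}  C: {a}

FIRST(S) = ["a"]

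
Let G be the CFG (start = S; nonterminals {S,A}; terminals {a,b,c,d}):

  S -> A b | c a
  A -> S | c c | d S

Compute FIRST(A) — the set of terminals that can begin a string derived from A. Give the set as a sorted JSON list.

FIRST sets, iterate to fixpoint:
iter 1:
  A via A→c c: +{c}
  A via A→d S: +{d}
  S via S→A b: +{c,d}
  S: {c,d}  A: {c,d}
iter 2: — fixpoint
  S: {c,d}  A: {c,d}

FIRST(A) = ["c", "d"]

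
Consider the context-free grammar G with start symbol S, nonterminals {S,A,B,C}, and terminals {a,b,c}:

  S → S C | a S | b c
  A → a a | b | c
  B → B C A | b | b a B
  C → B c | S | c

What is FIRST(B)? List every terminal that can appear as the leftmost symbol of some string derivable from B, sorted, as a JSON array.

Compute FIRST by fixpoint:
iter 1:
  A via A→a a: +{a}
  A via A→b: +{b}
  A via A→c: +{c}
  B via B→b: +{b}
  C via C→B c: +{b}
  C via C→c: +{c}
  S via S→a S: +{a}
  S via S→b c: +{b}
  FIRST(S)={a,b}  FIRST(A)={a,b,c}  FIRST(B)={b}  FIRST(C)={b,c}
iter 2:
  C via C→S: +{a}
  FIRST(S)={a,b}  FIRST(A)={a,b,c}  FIRST(B)={b}  FIRST(C)={a,b,c}
iter 3: — fixpoint
  FIRST(S)={a,b}  FIRST(A)={a,b,c}  FIRST(B)={b}  FIRST(C)={a,b,c}

FIRST(B) = ["b"]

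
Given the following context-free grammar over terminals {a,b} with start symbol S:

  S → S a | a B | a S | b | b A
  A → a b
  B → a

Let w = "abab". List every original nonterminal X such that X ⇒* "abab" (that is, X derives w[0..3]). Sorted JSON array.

CNF form of G:
  S -> S T0 | T0 B | T0 S | T1 A | b
  A -> T0 T1
  B -> a
  T0 -> a
  T1 -> b

CYK fill (cells [i..j] with 0 ≤ i ≤ j ≤ 3 only):
  [0..0]={B,T0}  "a"  orig:{B}
  [1..1]={S,T1}  "b"  orig:{S}
  [2..2]={B,T0}  "a"  orig:{B}
  [3..3]={S,T1}  "b"  orig:{S}
  [0..1]={A,S}  "ab"
  [1..2]={S}  "ba"
  [2..3]={A,S}  "ab"
  [0..2]={S}  "aba"
  [1..3]={S}  "bab"
  [0..3]={S}  "abab"

Original NTs in T[0,3] deriving "abab": ["S"]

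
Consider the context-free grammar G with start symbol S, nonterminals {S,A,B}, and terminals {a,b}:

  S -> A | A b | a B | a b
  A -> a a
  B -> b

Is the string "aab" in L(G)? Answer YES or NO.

Convert to CNF:
  S -> A T1 | T0 B | T0 T0 | T0 T1
  A -> T0 T0
  B -> b
  T0 -> a
  T1 -> b

CYK table (by increasing span):
  cell(0,0) a: {T0}  orig:{}
  cell(1,1) a: {T0}  orig:{}
  cell(2,2) b: {B,T1}  orig:{B}
  cell(0,1) aa: {A,S}
  cell(1,2) ab: {S}
  cell(0,2) aab: {S}

S ∈ T[0,2] ⇒ YES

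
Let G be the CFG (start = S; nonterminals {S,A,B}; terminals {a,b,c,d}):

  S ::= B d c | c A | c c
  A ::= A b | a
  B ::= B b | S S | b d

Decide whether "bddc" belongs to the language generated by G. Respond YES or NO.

CNF form of G:
  S -> B X3 | T2 A | T2 T2
  A -> A T0 | a
  B -> B T0 | S S | T0 T1
  T0 -> b
  T1 -> d
  T2 -> c
  X3 -> T1 T2

CYK fill:
  cell(0,0) b: {T0}  orig:{}
  cell(1,1) d: {T1}  orig:{}
  cell(2,2) d: {T1}  orig:{}
  cell(3,3) c: {T2}  orig:{}
  cell(0,1) bd: {B}
  cell(1,2) dd: ∅
  cell(2,3) dc: {X3}  orig:{}
  cell(0,2) bdd: ∅
  cell(1,3) ddc: ∅
  cell(0,3) bddc: {S}

S ∈ T[0,3] ⇒ YES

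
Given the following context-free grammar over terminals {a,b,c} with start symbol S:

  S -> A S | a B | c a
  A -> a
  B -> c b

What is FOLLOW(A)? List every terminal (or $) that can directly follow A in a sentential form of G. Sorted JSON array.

FIRST iteration:
pass 1:
  A via A→a: +{a}
  B via B→c b: +{c}
  S via S→A S: +{a}
  S via S→c a: +{c}
  S: {a,c}  A: {a}  B: {c}
pass 2: (no change)
  S: {a,c}  A: {a}  B: {c}

FOLLOW sets:
initialize: $ ∈ FOLLOW(S)
iter 1:
  S→A S: FOLLOW(A) ⊇ FIRST(S) = {a,c}; new: +{a,c}
  S→a B: FOLLOW(B) ⊇ FOLLOW(S) ⊇ {$}; new: +{$}
  FOLLOW(S)={$}  FOLLOW(A)={a,c}  FOLLOW(B)={$}
iter 2: done
  FOLLOW(S)={$}  FOLLOW(A)={a,c}  FOLLOW(B)={$}

FOLLOW(A) = ["a", "c"]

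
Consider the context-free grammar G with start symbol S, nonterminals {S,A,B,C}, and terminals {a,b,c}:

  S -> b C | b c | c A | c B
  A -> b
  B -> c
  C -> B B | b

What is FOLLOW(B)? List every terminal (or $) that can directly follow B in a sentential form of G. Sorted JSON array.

FIRST sets, iterate to fixpoint:
round 1:
  A via A→b: +{b}
  B via B→c: +{c}
  C via C→B B: +{c}
  C via C→b: +{b}
  S via S→b C: +{b}
  S via S→c A: +{c}
  S: {b,c}  A: {b}  B: {c}  C: {b,c}
round 2: — fixpoint
  S: {b,c}  A: {b}  B: {c}  C: {b,c}

Compute FOLLOW by fixpoint:
FOLLOW(S) := {$}
[1]
  C→B B: FOLLOW(B) ⊇ FIRST(B) = {c}; new: +{c}
  S→b C: FOLLOW(C) ⊇ FOLLOW(S) ⊇ {$}; new: +{$}
  S→c A: FOLLOW(A) ⊇ FOLLOW(S) ⊇ {$}; new: +{$}
  S→c B: FOLLOW(B) ⊇ FOLLOW(S) ⊇ {$}; new: +{$}
  S: {$}  A: {$}  B: {$,c}  C: {$}
[2] (no change)
  S: {$}  A: {$}  B: {$,c}  C: {$}

FOLLOW(B) = ["$", "c"]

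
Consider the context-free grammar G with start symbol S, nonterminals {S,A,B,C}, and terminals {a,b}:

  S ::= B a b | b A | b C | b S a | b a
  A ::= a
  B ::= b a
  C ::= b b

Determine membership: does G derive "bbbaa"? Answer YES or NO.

Convert to CNF:
  S -> B X2 | T0 A | T0 C | T0 T1 | T0 X3
  A -> a
  B -> T0 T1
  C -> T0 T0
  T0 -> b
  T1 -> a
  X2 -> T1 T0
  X3 -> S T1

CYK table (by increasing span):
  T[0,0] 'b' = {T0}  orig:{}
  T[1,1] 'b' = {T0}  orig:{}
  T[2,2] 'b' = {T0}  orig:{}
  T[3,3] 'a' = {A,T1}  orig:{A}
  T[4,4] 'a' = {A,T1}  orig:{A}
  T[0,1] 'bb' = {C}
  T[1,2] 'bb' = {C}
  T[2,3] 'ba' = {B,S}
  T[3,4] 'aa' = ∅
  T[0,2] 'bbb' = {S}
  T[1,3] 'bba' = ∅
  T[2,4] 'baa' = {X3}  orig:{}
  T[0,3] 'bbba' = {X3}  orig:{}
  T[1,4] 'bbaa' = {S}
  T[0,4] 'bbbaa' = ∅

S ∉ T[0,4] ⇒ NO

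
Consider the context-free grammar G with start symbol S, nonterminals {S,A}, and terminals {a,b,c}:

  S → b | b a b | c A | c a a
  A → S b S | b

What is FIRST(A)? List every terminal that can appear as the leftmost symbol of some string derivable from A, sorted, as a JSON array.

FIRST iteration:
iter 1:
  A via A→b: +{b}
  S via S→b: +{b}
  S via S→c A: +{c}
  FIRST(S)={b,c}  FIRST(A)={b}
iter 2:
  A via A→S b S: +{c}
  FIRST(S)={b,c}  FIRST(A)={b,c}
iter 3: (stable)
  FIRST(S)={b,c}  FIRST(A)={b,c}

FIRST(A) = ["b", "c"]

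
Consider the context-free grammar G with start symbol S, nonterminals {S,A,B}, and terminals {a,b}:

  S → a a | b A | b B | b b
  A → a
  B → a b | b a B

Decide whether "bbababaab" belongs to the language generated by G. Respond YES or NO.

CNF form of G:
  S -> T0 T0 | T1 A | T1 B | T1 T1
  A -> a
  B -> T0 T1 | T1 X2
  T0 -> a
  T1 -> b
  X2 -> T0 B

CYK fill:
  [0..0]={T1}  "b"  orig:{}
  [1..1]={T1}  "b"  orig:{}
  [2..2]={A,T0}  "a"  orig:{A}
  [3..3]={T1}  "b"  orig:{}
  [4..4]={A,T0}  "a"  orig:{A}
  [5..5]={T1}  "b"  orig:{}
  [6..6]={A,T0}  "a"  orig:{A}
  [7..7]={A,T0}  "a"  orig:{A}
  [8..8]={T1}  "b"  orig:{}
  [0..1]={S}  "bb"
  [1..2]={S}  "ba"
  [2..3]={B}  "ab"
  [3..4]={S}  "ba"
  [4..5]={B}  "ab"
  [5..6]={S}  "ba"
  [6..7]={S}  "aa"
  [7..8]={B}  "ab"
  [0..2]=∅  "bba"
  [1..3]={S}  "bab"
  [2..4]=∅  "aba"
  [3..5]={S}  "bab"
  [4..6]=∅  "aba"
  [5..7]=∅  "baa"
  [6..8]={X2}  "aab"  orig:{}
  [0..3]=∅  "bbab"
  [1..4]=∅  "baba"
  [2..5]=∅  "abab"
  [3..6]=∅  "baba"
  [4..7]=∅  "abaa"
  [5..8]={B}  "baab"
  [0..4]=∅  "bbaba"
  [1..5]=∅  "babab"
  [2..6]=∅  "ababa"
  [3..7]=∅  "babaa"
  [4..8]={X2}  "abaab"  orig:{}
  [0..5]=∅  "bbabab"
  [1..6]=∅  "bababa"
  [2..7]=∅  "ababaa"
  [3..8]={B}  "babaab"
  [0..6]=∅  "bbababa"
  [1..7]=∅  "bababaa"
  [2..8]={X2}  "ababaab"  orig:{}
  [0..7]=∅  "bbababaa"
  [1..8]={B}  "bababaab"
  [0..8]={S}  "bbababaab"

S ∈ T[0,8] ⇒ YES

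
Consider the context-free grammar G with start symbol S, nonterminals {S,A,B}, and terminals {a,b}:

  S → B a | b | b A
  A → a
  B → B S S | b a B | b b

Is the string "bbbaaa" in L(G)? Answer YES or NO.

CNF form of G:
  S -> B T1 | T0 A | b
  A -> a
  B -> B X2 | T0 T0 | T0 X3
  T0 -> b
  T1 -> a
  X2 -> S S
  X3 -> T1 B

Fill CYK table bottom-up:
  [0..0]={S,T0}  "b"  orig:{S}
  [1..1]={S,T0}  "b"  orig:{S}
  [2..2]={S,T0}  "b"  orig:{S}
  [3..3]={A,T1}  "a"  orig:{A}
  [4..4]={A,T1}  "a"  orig:{A}
  [5..5]={A,T1}  "a"  orig:{A}
  [0..1]={B,X2}  "bb"  orig:{B}
  [1..2]={B,X2}  "bb"  orig:{B}
  [2..3]={S}  "ba"
  [3..4]=∅  "aa"
  [4..5]=∅  "aa"
  [0..2]=∅  "bbb"
  [1..3]={S,X2}  "bba"  orig:{S}
  [2..4]=∅  "baa"
  [3..5]=∅  "aaa"
  [0..3]={X2}  "bbba"  orig:{}
  [1..4]=∅  "bbaa"
  [2..5]=∅  "baaa"
  [0..4]=∅  "bbbaa"
  [1..5]=∅  "bbaaa"
  [0..5]=∅  "bbbaaa"

S ∉ T[0,5] ⇒ NO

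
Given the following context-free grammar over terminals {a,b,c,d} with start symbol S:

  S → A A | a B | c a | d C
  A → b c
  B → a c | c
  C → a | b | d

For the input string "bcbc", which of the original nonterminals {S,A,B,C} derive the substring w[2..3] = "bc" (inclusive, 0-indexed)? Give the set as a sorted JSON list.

CNF form of G:
  S -> A A | T1 T2 | T2 B | T3 C
  A -> T0 T1
  B -> T2 T1 | c
  C -> a | b | d
  T0 -> b
  T1 -> c
  T2 -> a
  T3 -> d

Fill CYK table bottom-up — only the sub-triangle for w[2..3]:
  cell(2,2) b: {C,T0}  orig:{C}
  cell(3,3) c: {B,T1}  orig:{B}
  cell(2,3) bc: {A}

Original NTs in T[2,3] deriving "bc": ["A"]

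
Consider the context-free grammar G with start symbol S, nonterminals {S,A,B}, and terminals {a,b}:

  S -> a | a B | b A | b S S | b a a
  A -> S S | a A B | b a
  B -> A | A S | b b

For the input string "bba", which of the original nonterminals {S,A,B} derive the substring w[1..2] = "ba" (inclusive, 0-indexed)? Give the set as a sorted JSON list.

CNF form of G:
  S -> T0 B | T1 A | T1 X4 | T1 X5 | a
  A -> S S | T0 X2 | T1 T0
  B -> A S | S S | T0 X3 | T1 T0 | T1 T1
  T0 -> a
  T1 -> b
  X2 -> A B
  X3 -> A B
  X4 -> S S
  X5 -> T0 T0

CYK fill — only the sub-triangle for w[1..2]:
  T[1,1] 'b' = {T1}  orig:{}
  T[2,2] 'a' = {S,T0}  orig:{S}
  T[1,2] 'ba' = {A,B}

Original NTs in T[1,2] deriving "ba": ["A", "B"]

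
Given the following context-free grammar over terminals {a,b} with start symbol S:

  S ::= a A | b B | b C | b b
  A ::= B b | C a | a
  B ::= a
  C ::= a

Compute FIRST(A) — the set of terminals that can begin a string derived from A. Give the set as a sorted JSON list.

FIRST iteration:
[1]
  A via A→a: +{a}
  B via B→a: +{a}
  C via C→a: +{a}
  S via S→a A: +{a}
  S via S→b B: +{b}
  S: {a,b}  A: {a}  B: {a}  C: {a}
[2] done
  S: {a,b}  A: {a}  B: {a}  C: {a}

FIRST(A) = ["a"]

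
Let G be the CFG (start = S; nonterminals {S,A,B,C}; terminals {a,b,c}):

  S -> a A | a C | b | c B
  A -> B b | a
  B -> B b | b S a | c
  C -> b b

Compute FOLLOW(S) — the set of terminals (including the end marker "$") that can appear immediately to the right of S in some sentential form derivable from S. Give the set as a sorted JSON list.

FIRST sets, iterate to fixpoint:
[1]
  A via A→a: +{a}
  B via B→b S a: +{b}
  B via B→c: +{c}
  C via C→b b: +{b}
  S via S→a A: +{a}
  S via S→b: +{b}
  S via S→c B: +{c}
  FIRST(S)={a,b,c}  FIRST(A)={a}  FIRST(B)={b,c}  FIRST(C)={b}
[2]
  A via A→B b: +{b,c}
  FIRST(S)={a,b,c}  FIRST(A)={a,b,c}  FIRST(B)={b,c}  FIRST(C)={b}
[3] done
  FIRST(S)={a,b,c}  FIRST(A)={a,b,c}  FIRST(B)={b,c}  FIRST(C)={b}

FOLLOW sets:
seed FOLLOW(S) with $
iter 1:
  A→B b: FOLLOW(B) ⊇ FIRST(b) = {b}; new: +{b}
  B→b S a: FOLLOW(S) ⊇ FIRST(a) = {a}; new: +{a}
  S→a A: FOLLOW(A) ⊇ FOLLOW(S) ⊇ {$,a}; new: +{$,a}
  S→a C: FOLLOW(C) ⊇ FOLLOW(S) ⊇ {$,a}; new: +{$,a}
  S→c B: FOLLOW(B) ⊇ FOLLOW(S) ⊇ {$,a}; new: +{$,a}
  FOLLOW[S]={$,a}  FOLLOW[A]={$,a}  FOLLOW[B]={$,a,b}  FOLLOW[C]={$,a}
iter 2: done
  FOLLOW[S]={$,a}  FOLLOW[A]={$,a}  FOLLOW[B]={$,a,b}  FOLLOW[C]={$,a}

FOLLOW(S) = ["$", "a"]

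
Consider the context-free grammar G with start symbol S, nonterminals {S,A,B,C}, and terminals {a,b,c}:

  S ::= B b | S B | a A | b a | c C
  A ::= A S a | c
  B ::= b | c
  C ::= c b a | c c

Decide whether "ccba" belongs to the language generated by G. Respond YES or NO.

CNF form of G:
  S -> B T2 | S B | T0 A | T1 C | T2 T0
  A -> A X3 | c
  B -> b | c
  C -> T1 T1 | T1 X4
  T0 -> a
  T1 -> c
  T2 -> b
  X3 -> S T0
  X4 -> T2 T0

Fill CYK table bottom-up:
  T[0,0] 'c' = {A,B,T1}  orig:{A,B}
  T[1,1] 'c' = {A,B,T1}  orig:{A,B}
  T[2,2] 'b' = {B,T2}  orig:{B}
  T[3,3] 'a' = {T0}  orig:{}
  T[0,1] 'cc' = {C}
  T[1,2] 'cb' = {S}
  T[2,3] 'ba' = {S,X4}  orig:{S}
  T[0,2] 'ccb' = ∅
  T[1,3] 'cba' = {C,X3}  orig:{C}
  T[0,3] 'ccba' = {A,S}

S ∈ T[0,3] ⇒ YES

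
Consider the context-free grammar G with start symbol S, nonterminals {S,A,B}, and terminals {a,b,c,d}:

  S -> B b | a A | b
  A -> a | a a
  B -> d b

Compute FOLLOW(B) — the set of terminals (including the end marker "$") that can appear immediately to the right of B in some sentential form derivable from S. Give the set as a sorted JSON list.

FIRST iteration:
round 1:
  A via A→a: +{a}
  B via B→d b: +{d}
  S via S→B b: +{d}
  S via S→a A: +{a}
  S via S→b: +{b}
  FIRST[S]={a,b,d}  FIRST[A]={a}  FIRST[B]={d}
round 2: (no change)
  FIRST[S]={a,b,d}  FIRST[A]={a}  FIRST[B]={d}

Compute FOLLOW by fixpoint:
FOLLOW(S) := {$}
round 1:
  S→B b: FOLLOW(B) ⊇ FIRST(b) = {b}; new: +{b}
  S→a A: FOLLOW(A) ⊇ FOLLOW(S) ⊇ {$}; new: +{$}
  S: {$}  A: {$}  B: {b}
round 2: done
  S: {$}  A: {$}  B: {b}

FOLLOW(B) = ["b"]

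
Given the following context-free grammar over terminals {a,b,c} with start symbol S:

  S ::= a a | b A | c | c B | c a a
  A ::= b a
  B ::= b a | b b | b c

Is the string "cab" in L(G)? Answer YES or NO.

Convert to CNF:
  S -> T0 A | T1 T1 | T2 B | T2 X3 | c
  A -> T0 T1
  B -> T0 T0 | T0 T1 | T0 T2
  T0 -> b
  T1 -> a
  T2 -> c
  X3 -> T1 T1

Fill CYK table bottom-up:
  T[0,0] 'c' = {S,T2}  orig:{S}
  T[1,1] 'a' = {T1}  orig:{}
  T[2,2] 'b' = {T0}  orig:{}
  T[0,1] 'ca' = ∅
  T[1,2] 'ab' = ∅
  T[0,2] 'cab' = ∅

S ∉ T[0,2] ⇒ NO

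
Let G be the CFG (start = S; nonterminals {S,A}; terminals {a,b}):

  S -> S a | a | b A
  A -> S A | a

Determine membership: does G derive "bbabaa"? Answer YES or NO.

CNF form of G:
  S -> S T0 | T1 A | a
  A -> S A | a
  T0 -> a
  T1 -> b

Fill CYK table bottom-up:
  [0..0]={T1}  "b"  orig:{}
  [1..1]={T1}  "b"  orig:{}
  [2..2]={A,S,T0}  "a"  orig:{A,S}
  [3..3]={T1}  "b"  orig:{}
  [4..4]={A,S,T0}  "a"  orig:{A,S}
  [5..5]={A,S,T0}  "a"  orig:{A,S}
  [0..1]=∅  "bb"
  [1..2]={S}  "ba"
  [2..3]=∅  "ab"
  [3..4]={S}  "ba"
  [4..5]={A,S}  "aa"
  [0..2]=∅  "bba"
  [1..3]=∅  "bab"
  [2..4]=∅  "aba"
  [3..5]={A,S}  "baa"
  [0..3]=∅  "bbab"
  [1..4]=∅  "baba"
  [2..5]={A}  "abaa"
  [0..4]=∅  "bbaba"
  [1..5]={A,S}  "babaa"
  [0..5]={S}  "bbabaa"

S ∈ T[0,5] ⇒ YES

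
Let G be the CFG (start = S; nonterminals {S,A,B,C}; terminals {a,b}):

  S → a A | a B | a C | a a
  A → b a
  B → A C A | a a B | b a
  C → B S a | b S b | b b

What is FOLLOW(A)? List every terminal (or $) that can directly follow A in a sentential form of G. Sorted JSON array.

FIRST sets, iterate to fixpoint:
round 1:
  A via A→b a: +{b}
  B via B→A C A: +{b}
  B via B→a a B: +{a}
  C via C→B S a: +{a,b}
  S via S→a A: +{a}
  S: {a}  A: {b}  B: {a,b}  C: {a,b}
round 2: (stable)
  S: {a}  A: {b}  B: {a,b}  C: {a,b}

Compute FOLLOW by fixpoint:
FOLLOW(S) := {$}
iter 1:
  B→A C A: FOLLOW(A) ⊇ FIRST(C) = {a,b}; new: +{a,b}
  B→A C A: FOLLOW(C) ⊇ FIRST(A) = {b}; new: +{b}
  C→B S a: FOLLOW(B) ⊇ FIRST(S) = {a}; new: +{a}
  C→B S a: FOLLOW(S) ⊇ FIRST(a) = {a}; new: +{a}
  C→b S b: FOLLOW(S) ⊇ FIRST(b) = {b}; new: +{b}
  S→a A: FOLLOW(A) ⊇ FOLLOW(S) ⊇ {$,a,b}; new: +{$}
  S→a B: FOLLOW(B) ⊇ FOLLOW(S) ⊇ {$,a,b}; new: +{$,b}
  S→a C: FOLLOW(C) ⊇ FOLLOW(S) ⊇ {$,a,b}; new: +{$,a}
  FOLLOW[S]={$,a,b}  FOLLOW[A]={$,a,b}  FOLLOW[B]={$,a,b}  FOLLOW[C]={$,a,b}
iter 2: done
  FOLLOW[S]={$,a,b}  FOLLOW[A]={$,a,b}  FOLLOW[B]={$,a,b}  FOLLOW[C]={$,a,b}

FOLLOW(A) = ["$", "a", "b"]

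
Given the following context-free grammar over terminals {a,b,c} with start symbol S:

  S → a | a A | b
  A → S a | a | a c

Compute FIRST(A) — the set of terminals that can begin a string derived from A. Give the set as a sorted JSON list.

FIRST iteration:
round 1:
  A via A→a: +{a}
  S via S→a: +{a}
  S via S→b: +{b}
  S: {a,b}  A: {a}
round 2:
  A via A→S a: +{b}
  S: {a,b}  A: {a,b}
round 3: (stable)
  S: {a,b}  A: {a,b}

FIRST(A) = ["a", "b"]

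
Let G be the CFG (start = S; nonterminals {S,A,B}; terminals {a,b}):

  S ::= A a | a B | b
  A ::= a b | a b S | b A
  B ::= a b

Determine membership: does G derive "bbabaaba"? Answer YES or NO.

CNF form of G:
  S -> A T0 | T0 B | b
  A -> T0 T1 | T0 X2 | T1 A
  B -> T0 T1
  T0 -> a
  T1 -> b
  X2 -> T1 S

Fill CYK table bottom-up:
  T[0,0] 'b' = {S,T1}  orig:{S}
  T[1,1] 'b' = {S,T1}  orig:{S}
  T[2,2] 'a' = {T0}  orig:{}
  T[3,3] 'b' = {S,T1}  orig:{S}
  T[4,4] 'a' = {T0}  orig:{}
  T[5,5] 'a' = {T0}  orig:{}
  T[6,6] 'b' = {S,T1}  orig:{S}
  T[7,7] 'a' = {T0}  orig:{}
  T[0,1] 'bb' = {X2}  orig:{}
  T[1,2] 'ba' = ∅
  T[2,3] 'ab' = {A,B}
  T[3,4] 'ba' = ∅
  T[4,5] 'aa' = ∅
  T[5,6] 'ab' = {A,B}
  T[6,7] 'ba' = ∅
  T[0,2] 'bba' = ∅
  T[1,3] 'bab' = {A}
  T[2,4] 'aba' = {S}
  T[3,5] 'baa' = ∅
  T[4,6] 'aab' = {S}
  T[5,7] 'aba' = {S}
  T[0,3] 'bbab' = {A}
  T[1,4] 'baba' = {S,X2}  orig:{S}
  T[2,5] 'abaa' = ∅
  T[3,6] 'baab' = {X2}  orig:{}
  T[4,7] 'aaba' = ∅
  T[0,4] 'bbaba' = {S,X2}  orig:{S}
  T[1,5] 'babaa' = ∅
  T[2,6] 'abaab' = {A}
  T[3,7] 'baaba' = ∅
  T[0,5] 'bbabaa' = ∅
  T[1,6] 'babaab' = {A}
  T[2,7] 'abaaba' = {S}
  T[0,6] 'bbabaab' = {A}
  T[1,7] 'babaaba' = {S,X2}  orig:{S}
  T[0,7] 'bbabaaba' = {S,X2}  orig:{S}

S ∈ T[0,7] ⇒ YES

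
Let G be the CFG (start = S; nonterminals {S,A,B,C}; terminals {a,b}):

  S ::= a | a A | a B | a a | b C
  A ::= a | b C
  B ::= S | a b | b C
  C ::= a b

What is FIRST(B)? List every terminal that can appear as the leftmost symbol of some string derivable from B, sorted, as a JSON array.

Compute FIRST by fixpoint:
round 1:
  A via A→a: +{a}
  A via A→b C: +{b}
  B via B→a b: +{a}
  B via B→b C: +{b}
  C via C→a b: +{a}
  S via S→a: +{a}
  S via S→b C: +{b}
  FIRST[S]={a,b}  FIRST[A]={a,b}  FIRST[B]={a,b}  FIRST[C]={a}
round 2: — fixpoint
  FIRST[S]={a,b}  FIRST[A]={a,b}  FIRST[B]={a,b}  FIRST[C]={a}

FIRST(B) = ["a", "b"]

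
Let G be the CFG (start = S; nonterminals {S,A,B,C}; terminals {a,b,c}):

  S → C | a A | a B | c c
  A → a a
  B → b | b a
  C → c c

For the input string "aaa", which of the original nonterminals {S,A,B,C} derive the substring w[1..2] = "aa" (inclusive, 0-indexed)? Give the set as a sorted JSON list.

Convert to CNF:
  S -> T0 A | T0 B | T2 T2
  A -> T0 T0
  B -> T1 T0 | b
  C -> T2 T2
  T0 -> a
  T1 -> b
  T2 -> c

CYK table (by increasing span) — only the sub-triangle for w[1..2]:
  T[1,1] 'a' = {T0}  orig:{}
  T[2,2] 'a' = {T0}  orig:{}
  T[1,2] 'aa' = {A}

Original NTs in T[1,2] deriving "aa": ["A"]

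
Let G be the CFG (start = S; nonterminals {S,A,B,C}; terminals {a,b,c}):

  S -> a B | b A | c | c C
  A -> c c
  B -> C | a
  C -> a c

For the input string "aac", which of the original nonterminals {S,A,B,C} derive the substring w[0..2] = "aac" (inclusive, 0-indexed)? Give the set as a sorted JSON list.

Convert to CNF:
  S -> T0 C | T1 B | T2 A | c
  A -> T0 T0
  B -> T1 T0 | a
  C -> T1 T0
  T0 -> c
  T1 -> a
  T2 -> b

CYK table (by increasing span), restricted to cells inside w[0..2]:
  T[0,0] 'a' = {B,T1}  orig:{B}
  T[1,1] 'a' = {B,T1}  orig:{B}
  T[2,2] 'c' = {S,T0}  orig:{S}
  T[0,1] 'aa' = {S}
  T[1,2] 'ac' = {B,C}
  T[0,2] 'aac' = {S}

Original NTs in T[0,2] deriving "aac": ["S"]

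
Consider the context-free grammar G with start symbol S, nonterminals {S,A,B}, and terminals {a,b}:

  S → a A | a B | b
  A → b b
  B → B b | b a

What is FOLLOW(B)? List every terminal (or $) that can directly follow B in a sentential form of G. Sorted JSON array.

Compute FIRST by fixpoint:
iter 1:
  A via A→b b: +{b}
  B via B→b a: +{b}
  S via S→a A: +{a}
  S via S→b: +{b}
  FIRST(S)={a,b}  FIRST(A)={b}  FIRST(B)={b}
iter 2: — fixpoint
  FIRST(S)={a,b}  FIRST(A)={b}  FIRST(B)={b}

FOLLOW sets:
initialize: $ ∈ FOLLOW(S)
round 1:
  B→B b: FOLLOW(B) ⊇ FIRST(b) = {b}; new: +{b}
  S→a A: FOLLOW(A) ⊇ FOLLOW(S) ⊇ {$}; new: +{$}
  S→a B: FOLLOW(B) ⊇ FOLLOW(S) ⊇ {$}; new: +{$}
  FOLLOW[S]={$}  FOLLOW[A]={$}  FOLLOW[B]={$,b}
round 2: done
  FOLLOW[S]={$}  FOLLOW[A]={$}  FOLLOW[B]={$,b}

FOLLOW(B) = ["$", "b"]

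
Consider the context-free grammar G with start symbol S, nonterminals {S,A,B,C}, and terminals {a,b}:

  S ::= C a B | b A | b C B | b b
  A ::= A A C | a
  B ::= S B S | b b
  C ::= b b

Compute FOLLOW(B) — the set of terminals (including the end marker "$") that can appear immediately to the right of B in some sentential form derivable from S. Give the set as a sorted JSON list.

Compute FIRST by fixpoint:
round 1:
  A via A→a: +{a}
  B via B→b b: +{b}
  C via C→b b: +{b}
  S via S→C a B: +{b}
  S: {b}  A: {a}  B: {b}  C: {b}
round 2: (stable)
  S: {b}  A: {a}  B: {b}  C: {b}

FOLLOW sets:
seed FOLLOW(S) with $
pass 1:
  A→A A C: FOLLOW(A) ⊇ FIRST(A) = {a}; new: +{a}
  A→A A C: FOLLOW(A) ⊇ FIRST(C) = {b}; new: +{b}
  A→A A C: FOLLOW(C) ⊇ FOLLOW(A) ⊇ {a,b}; new: +{a,b}
  B→S B S: FOLLOW(S) ⊇ FIRST(B) = {b}; new: +{b}
  B→S B S: FOLLOW(B) ⊇ FIRST(S) = {b}; new: +{b}
  S→C a B: FOLLOW(B) ⊇ FOLLOW(S) ⊇ {$,b}; new: +{$}
  S→b A: FOLLOW(A) ⊇ FOLLOW(S) ⊇ {$,b}; new: +{$}
  FOLLOW[S]={$,b}  FOLLOW[A]={$,a,b}  FOLLOW[B]={$,b}  FOLLOW[C]={a,b}
pass 2:
  A→A A C: FOLLOW(C) ⊇ FOLLOW(A) ⊇ {$,a,b}; new: +{$}
  FOLLOW[S]={$,b}  FOLLOW[A]={$,a,b}  FOLLOW[B]={$,b}  FOLLOW[C]={$,a,b}
pass 3: (no change)
  FOLLOW[S]={$,b}  FOLLOW[A]={$,a,b}  FOLLOW[B]={$,b}  FOLLOW[C]={$,a,b}

FOLLOW(B) = ["$", "b"]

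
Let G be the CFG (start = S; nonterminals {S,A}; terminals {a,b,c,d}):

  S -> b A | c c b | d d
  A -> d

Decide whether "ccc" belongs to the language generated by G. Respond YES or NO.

CNF form of G:
  S -> T0 A | T1 X3 | T2 T2
  A -> d
  T0 -> b
  T1 -> c
  T2 -> d
  X3 -> T1 T0

CYK fill:
  T[0,0] 'c' = {T1}  orig:{}
  T[1,1] 'c' = {T1}  orig:{}
  T[2,2] 'c' = {T1}  orig:{}
  T[0,1] 'cc' = ∅
  T[1,2] 'cc' = ∅
  T[0,2] 'ccc' = ∅

S ∉ T[0,2] ⇒ NO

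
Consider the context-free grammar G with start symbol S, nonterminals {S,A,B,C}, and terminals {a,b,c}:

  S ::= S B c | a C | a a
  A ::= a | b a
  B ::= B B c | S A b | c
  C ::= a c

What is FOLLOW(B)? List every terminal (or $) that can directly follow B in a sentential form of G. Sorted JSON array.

FIRST sets, iterate to fixpoint:
[1]
  A via A→a: +{a}
  A via A→b a: +{b}
  B via B→c: +{c}
  C via C→a c: +{a}
  S via S→a C: +{a}
  FIRST(S)={a}  FIRST(A)={a,b}  FIRST(B)={c}  FIRST(C)={a}
[2]
  B via B→S A b: +{a}
  FIRST(S)={a}  FIRST(A)={a,b}  FIRST(B)={a,c}  FIRST(C)={a}
[3] done
  FIRST(S)={a}  FIRST(A)={a,b}  FIRST(B)={a,c}  FIRST(C)={a}

Compute FOLLOW by fixpoint:
initialize: $ ∈ FOLLOW(S)
pass 1:
  B→B B c: FOLLOW(B) ⊇ FIRST(B) = {a,c}; new: +{a,c}
  B→S A b: FOLLOW(S) ⊇ FIRST(A) = {a,b}; new: +{a,b}
  B→S A b: FOLLOW(A) ⊇ FIRST(b) = {b}; new: +{b}
  S→S B c: FOLLOW(S) ⊇ FIRST(B) = {a,c}; new: +{c}
  S→a C: FOLLOW(C) ⊇ FOLLOW(S) ⊇ {$,a,b,c}; new: +{$,a,b,c}
  S: {$,a,b,c}  A: {b}  B: {a,c}  C: {$,a,b,c}
pass 2: (no change)
  S: {$,a,b,c}  A: {b}  B: {a,c}  C: {$,a,b,c}

FOLLOW(B) = ["a", "c"]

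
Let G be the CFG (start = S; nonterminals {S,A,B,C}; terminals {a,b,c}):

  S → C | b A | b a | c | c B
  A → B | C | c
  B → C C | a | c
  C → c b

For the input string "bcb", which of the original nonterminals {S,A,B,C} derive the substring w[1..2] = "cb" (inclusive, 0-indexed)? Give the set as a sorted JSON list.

CNF form of G:
  S -> T0 B | T0 T1 | T1 A | T1 T2 | c
  A -> C C | T0 T1 | a | c
  B -> C C | a | c
  C -> T0 T1
  T0 -> c
  T1 -> b
  T2 -> a

CYK fill (cells [i..j] with 1 ≤ i ≤ j ≤ 2 only):
  [1..1]={A,B,S,T0}  "c"  orig:{A,B,S}
  [2..2]={T1}  "b"  orig:{}
  [1..2]={A,C,S}  "cb"

Original NTs in T[1,2] deriving "cb": ["A", "C", "S"]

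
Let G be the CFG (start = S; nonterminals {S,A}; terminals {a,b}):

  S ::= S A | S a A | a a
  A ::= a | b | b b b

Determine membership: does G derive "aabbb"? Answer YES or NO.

Convert to CNF:
  S -> S A | S X3 | T1 T1
  A -> T0 X2 | a | b
  T0 -> b
  T1 -> a
  X2 -> T0 T0
  X3 -> T1 A

Fill CYK table bottom-up:
  cell(0,0) a: {A,T1}  orig:{A}
  cell(1,1) a: {A,T1}  orig:{A}
  cell(2,2) b: {A,T0}  orig:{A}
  cell(3,3) b: {A,T0}  orig:{A}
  cell(4,4) b: {A,T0}  orig:{A}
  cell(0,1) aa: {S,X3}  orig:{S}
  cell(1,2) ab: {X3}  orig:{}
  cell(2,3) bb: {X2}  orig:{}
  cell(3,4) bb: {X2}  orig:{}
  cell(0,2) aab: {S}
  cell(1,3) abb: ∅
  cell(2,4) bbb: {A}
  cell(0,3) aabb: {S}
  cell(1,4) abbb: {X3}  orig:{}
  cell(0,4) aabbb: {S}

S ∈ T[0,4] ⇒ YES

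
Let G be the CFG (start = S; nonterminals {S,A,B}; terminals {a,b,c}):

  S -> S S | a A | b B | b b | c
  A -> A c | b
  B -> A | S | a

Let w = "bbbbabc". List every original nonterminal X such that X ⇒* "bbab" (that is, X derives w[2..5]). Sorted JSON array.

CNF form of G:
  S -> S S | T1 A | T2 B | T2 T2 | c
  A -> A T0 | b
  B -> A T0 | S S | T1 A | T2 B | T2 T2 | a | b | c
  T0 -> c
  T1 -> a
  T2 -> b

Fill CYK table bottom-up — only the sub-triangle for w[2..5]:
  [2..2]={A,B,T2}  "b"  orig:{A,B}
  [3..3]={A,B,T2}  "b"  orig:{A,B}
  [4..4]={B,T1}  "a"  orig:{B}
  [5..5]={A,B,T2}  "b"  orig:{A,B}
  [2..3]={B,S}  "bb"
  [3..4]={B,S}  "ba"
  [4..5]={B,S}  "ab"
  [2..4]={B,S}  "bba"
  [3..5]={B,S}  "bab"
  [2..5]={B,S}  "bbab"

Original NTs in T[2,5] deriving "bbab": ["B", "S"]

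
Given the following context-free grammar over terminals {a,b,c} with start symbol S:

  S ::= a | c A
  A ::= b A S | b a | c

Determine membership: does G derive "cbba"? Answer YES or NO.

Convert to CNF:
  S -> T2 A | a
  A -> T0 T1 | T0 X3 | c
  T0 -> b
  T1 -> a
  T2 -> c
  X3 -> A S

CYK table (by increasing span):
  T[0,0] 'c' = {A,T2}  orig:{A}
  T[1,1] 'b' = {T0}  orig:{}
  T[2,2] 'b' = {T0}  orig:{}
  T[3,3] 'a' = {S,T1}  orig:{S}
  T[0,1] 'cb' = ∅
  T[1,2] 'bb' = ∅
  T[2,3] 'ba' = {A}
  T[0,2] 'cbb' = ∅
  T[1,3] 'bba' = ∅
  T[0,3] 'cbba' = ∅

S ∉ T[0,3] ⇒ NO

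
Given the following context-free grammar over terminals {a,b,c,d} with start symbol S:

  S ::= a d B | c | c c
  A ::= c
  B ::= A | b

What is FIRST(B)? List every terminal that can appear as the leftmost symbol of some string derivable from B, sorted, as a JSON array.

Compute FIRST by fixpoint:
round 1:
  A via A→c: +{c}
  B via B→A: +{c}
  B via B→b: +{b}
  S via S→a d B: +{a}
  S via S→c: +{c}
  S: {a,c}  A: {c}  B: {b,c}
round 2: — fixpoint
  S: {a,c}  A: {c}  B: {b,c}

FIRST(B) = ["b", "c"]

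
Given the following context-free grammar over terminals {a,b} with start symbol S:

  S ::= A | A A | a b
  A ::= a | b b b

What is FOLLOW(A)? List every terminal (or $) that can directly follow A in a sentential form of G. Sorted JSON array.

FIRST sets, iterate to fixpoint:
[1]
  A via A→a: +{a}
  A via A→b b b: +{b}
  S via S→A: +{a,b}
  FIRST(S)={a,b}  FIRST(A)={a,b}
[2] (no change)
  FIRST(S)={a,b}  FIRST(A)={a,b}

Compute FOLLOW by fixpoint:
FOLLOW(S) := {$}
pass 1:
  S→A: FOLLOW(A) ⊇ FOLLOW(S) ⊇ {$}; new: +{$}
  S→A A: FOLLOW(A) ⊇ FIRST(A) = {a,b}; new: +{a,b}
  FOLLOW[S]={$}  FOLLOW[A]={$,a,b}
pass 2: — fixpoint
  FOLLOW[S]={$}  FOLLOW[A]={$,a,b}

FOLLOW(A) = ["$", "a", "b"]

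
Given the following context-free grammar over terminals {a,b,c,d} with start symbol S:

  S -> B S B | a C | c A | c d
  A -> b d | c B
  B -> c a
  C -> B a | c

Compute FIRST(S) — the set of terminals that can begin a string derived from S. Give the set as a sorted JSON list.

FIRST iteration:
round 1:
  A via A→b d: +{b}
  A via A→c B: +{c}
  B via B→c a: +{c}
  C via C→B a: +{c}
  S via S→B S B: +{c}
  S via S→a C: +{a}
  FIRST[S]={a,c}  FIRST[A]={b,c}  FIRST[B]={c}  FIRST[C]={c}
round 2: (no change)
  FIRST[S]={a,c}  FIRST[A]={b,c}  FIRST[B]={c}  FIRST[C]={c}

FIRST(S) = ["a", "c"]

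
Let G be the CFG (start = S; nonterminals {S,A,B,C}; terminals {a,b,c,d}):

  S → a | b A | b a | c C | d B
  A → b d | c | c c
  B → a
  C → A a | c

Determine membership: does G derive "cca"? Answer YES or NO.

CNF form of G:
  S -> T0 A | T0 T3 | T1 B | T2 C | a
  A -> T0 T1 | T2 T2 | c
  B -> a
  C -> A T3 | c
  T0 -> b
  T1 -> d
  T2 -> c
  T3 -> a

Fill CYK table bottom-up:
  [0..0]={A,C,T2}  "c"  orig:{A,C}
  [1..1]={A,C,T2}  "c"  orig:{A,C}
  [2..2]={B,S,T3}  "a"  orig:{B,S}
  [0..1]={A,S}  "cc"
  [1..2]={C}  "ca"
  [0..2]={C,S}  "cca"

S ∈ T[0,2] ⇒ YES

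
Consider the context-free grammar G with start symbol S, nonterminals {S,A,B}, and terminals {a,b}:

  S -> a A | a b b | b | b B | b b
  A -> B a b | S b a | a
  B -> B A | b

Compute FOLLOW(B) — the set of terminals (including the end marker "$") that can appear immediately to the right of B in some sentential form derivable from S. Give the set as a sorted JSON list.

FIRST iteration:
pass 1:
  A via A→a: +{a}
  B via B→b: +{b}
  S via S→a A: +{a}
  S via S→b: +{b}
  FIRST[S]={a,b}  FIRST[A]={a}  FIRST[B]={b}
pass 2:
  A via A→B a b: +{b}
  FIRST[S]={a,b}  FIRST[A]={a,b}  FIRST[B]={b}
pass 3: (no change)
  FIRST[S]={a,b}  FIRST[A]={a,b}  FIRST[B]={b}

FOLLOW iteration:
initialize: $ ∈ FOLLOW(S)
[1]
  A→B a b: FOLLOW(B) ⊇ FIRST(a) = {a}; new: +{a}
  A→S b a: FOLLOW(S) ⊇ FIRST(b) = {b}; new: +{b}
  B→B A: FOLLOW(B) ⊇ FIRST(A) = {a,b}; new: +{b}
  B→B A: FOLLOW(A) ⊇ FOLLOW(B) ⊇ {a,b}; new: +{a,b}
  S→a A: FOLLOW(A) ⊇ FOLLOW(S) ⊇ {$,b}; new: +{$}
  S→b B: FOLLOW(B) ⊇ FOLLOW(S) ⊇ {$,b}; new: +{$}
  FOLLOW[S]={$,b}  FOLLOW[A]={$,a,b}  FOLLOW[B]={$,a,b}
[2] — fixpoint
  FOLLOW[S]={$,b}  FOLLOW[A]={$,a,b}  FOLLOW[B]={$,a,b}

FOLLOW(B) = ["$", "a", "b"]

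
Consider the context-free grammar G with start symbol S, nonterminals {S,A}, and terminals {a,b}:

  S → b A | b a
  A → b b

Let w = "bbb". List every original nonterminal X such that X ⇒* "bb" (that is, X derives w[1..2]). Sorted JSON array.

CNF form of G:
  S -> T0 A | T0 T1
  A -> T0 T0
  T0 -> b
  T1 -> a

Fill CYK table bottom-up (cells [i..j] with 1 ≤ i ≤ j ≤ 2 only):
  [1..1]={T0}  "b"  orig:{}
  [2..2]={T0}  "b"  orig:{}
  [1..2]={A}  "bb"

Original NTs in T[1,2] deriving "bb": ["A"]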